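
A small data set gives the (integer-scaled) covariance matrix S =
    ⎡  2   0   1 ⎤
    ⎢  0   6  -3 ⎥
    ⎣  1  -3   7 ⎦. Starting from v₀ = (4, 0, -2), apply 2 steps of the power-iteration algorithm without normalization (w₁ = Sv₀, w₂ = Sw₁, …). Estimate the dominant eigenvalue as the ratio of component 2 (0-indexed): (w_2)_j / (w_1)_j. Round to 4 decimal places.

w1 = Sv₀ = (2·4 + 0·0 + 1·(-2); 0·4 + 6·0 + (-3)·(-2); 1·4 + (-3)·0 + 7·(-2)) = (6, 6, -10)
w2 = Sw1 = (2·6 + 0·6 + 1·(-10); 0·6 + 6·6 + (-3)·(-10); 1·6 + (-3)·6 + 7·(-10)) = (2, 66, -82)
Ratio at component: -82 / -10 = 8.2000

8.2000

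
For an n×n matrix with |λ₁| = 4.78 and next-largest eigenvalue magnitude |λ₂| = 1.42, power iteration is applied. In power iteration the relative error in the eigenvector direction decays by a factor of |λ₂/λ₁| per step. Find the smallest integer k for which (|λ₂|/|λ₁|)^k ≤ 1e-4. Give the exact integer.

|λ₂/λ₁| = 1.42/4.78 = 0.29707
Need k ≥ ln(1e-4) / ln(0.29707) = -9.2103 / -1.2138 ≈ 7.588
Smallest integer k satisfying the bound: 8

8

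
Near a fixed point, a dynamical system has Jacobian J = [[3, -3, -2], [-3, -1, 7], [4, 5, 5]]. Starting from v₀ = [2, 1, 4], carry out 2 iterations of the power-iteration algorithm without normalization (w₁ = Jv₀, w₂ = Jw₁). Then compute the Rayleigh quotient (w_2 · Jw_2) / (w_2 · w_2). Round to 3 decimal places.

λ ≈ 8.378

w1 = Jv₀ = (-5, 21, 33)
w2 = Jw1 = (-144, 225, 250)
Jw2 = (-1607, 1957, 1799)
w2·Jw2 = (-144)·(-1607) + 225·1957 + 250·1799 = 1121483; w2·w2 = (-144)·(-144) + 225·225 + 250·250 = 133861
λ ≈ 1121483/133861 = 8.378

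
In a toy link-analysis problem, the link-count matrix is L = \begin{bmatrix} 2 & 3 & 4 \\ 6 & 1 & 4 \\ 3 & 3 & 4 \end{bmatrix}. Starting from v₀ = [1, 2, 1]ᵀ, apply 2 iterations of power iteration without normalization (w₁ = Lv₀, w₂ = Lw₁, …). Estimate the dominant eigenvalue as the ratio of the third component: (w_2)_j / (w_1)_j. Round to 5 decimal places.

λ ≈ 9.53846

w1 = Lv₀ = (12, 12, 13)
w2 = Lw1 = (112, 136, 124)
Ratio at component: 124 / 13 = 9.53846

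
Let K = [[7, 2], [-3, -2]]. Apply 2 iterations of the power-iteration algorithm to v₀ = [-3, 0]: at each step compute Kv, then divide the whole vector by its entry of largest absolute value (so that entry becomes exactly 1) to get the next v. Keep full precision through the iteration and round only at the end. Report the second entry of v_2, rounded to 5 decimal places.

Kv0 = (-21.000000, 9.000000); divide by -21.000000 → v1 = (1.000000, -0.428571)
Kv1 = (6.142857, -2.142857); divide by 6.142857 → v2 = (1.000000, -0.348837)
Requested entry of v2: 45/-129 = -0.34884

-0.34884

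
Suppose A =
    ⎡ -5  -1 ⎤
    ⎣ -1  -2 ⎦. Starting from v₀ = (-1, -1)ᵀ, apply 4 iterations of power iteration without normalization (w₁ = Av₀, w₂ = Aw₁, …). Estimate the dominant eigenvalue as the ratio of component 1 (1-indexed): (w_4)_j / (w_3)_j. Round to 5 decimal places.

-5.32203

w1 = Av₀ = (6, 3)
w2 = Aw1 = (-33, -12)
w3 = Aw2 = (177, 57)
w4 = Aw3 = (-942, -291)
Ratio at component: -942 / 177 = -5.32203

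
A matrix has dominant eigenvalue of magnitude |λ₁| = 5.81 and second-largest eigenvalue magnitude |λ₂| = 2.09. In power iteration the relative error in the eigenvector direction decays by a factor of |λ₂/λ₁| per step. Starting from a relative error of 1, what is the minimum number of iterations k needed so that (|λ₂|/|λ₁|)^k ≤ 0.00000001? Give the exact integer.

19

|λ₂/λ₁| = 2.09/5.81 = 0.35972
Need k ≥ ln(0.00000001) / ln(0.35972) = -18.4207 / -1.0224 ≈ 18.017
Smallest integer k satisfying the bound: 19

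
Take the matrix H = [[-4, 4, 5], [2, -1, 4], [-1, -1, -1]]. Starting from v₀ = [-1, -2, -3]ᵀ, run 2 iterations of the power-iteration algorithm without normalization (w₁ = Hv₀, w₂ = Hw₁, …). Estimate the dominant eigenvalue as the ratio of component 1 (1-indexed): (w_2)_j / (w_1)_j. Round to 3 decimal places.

λ ≈ -3.053

w1 = Hv₀ = (-19, -12, 6)
w2 = Hw1 = (58, -2, 25)
Ratio at component: 58 / -19 = -3.053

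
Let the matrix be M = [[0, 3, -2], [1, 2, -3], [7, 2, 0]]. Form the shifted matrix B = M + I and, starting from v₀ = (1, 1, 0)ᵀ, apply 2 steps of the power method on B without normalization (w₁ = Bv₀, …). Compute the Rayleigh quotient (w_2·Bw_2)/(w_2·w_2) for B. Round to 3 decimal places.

μ ≈ 1.174

B = M + I has rows (1, 3, -2); (1, 3, -3); (7, 2, 1)
w1 = Bv₀ = (1·1 + 3·1 + (-2)·0; 1·1 + 3·1 + (-3)·0; 7·1 + 2·1 + 1·0) = (4, 4, 9)
w2 = Bw1 = (1·4 + 3·4 + (-2)·9; 1·4 + 3·4 + (-3)·9; 7·4 + 2·4 + 1·9) = (-2, -11, 45)
Bw2 = (-125, -170, 9)
w2·Bw2 = 2525; w2·w2 = 2150; μ ≈ 2525/2150 = 1.174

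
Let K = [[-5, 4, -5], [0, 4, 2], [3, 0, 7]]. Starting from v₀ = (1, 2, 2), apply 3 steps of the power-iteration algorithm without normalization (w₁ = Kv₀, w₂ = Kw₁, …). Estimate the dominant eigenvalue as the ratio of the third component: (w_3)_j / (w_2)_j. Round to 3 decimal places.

w1 = Kv₀ = ((-5)·1 + 4·2 + (-5)·2; 0·1 + 4·2 + 2·2; 3·1 + 0·2 + 7·2) = (-7, 12, 17)
w2 = Kw1 = ((-5)·(-7) + 4·12 + (-5)·17; 0·(-7) + 4·12 + 2·17; 3·(-7) + 0·12 + 7·17) = (-2, 82, 98)
w3 = Kw2 = (-152, 524, 680)
Ratio at component: 680 / 98 = 6.939

6.939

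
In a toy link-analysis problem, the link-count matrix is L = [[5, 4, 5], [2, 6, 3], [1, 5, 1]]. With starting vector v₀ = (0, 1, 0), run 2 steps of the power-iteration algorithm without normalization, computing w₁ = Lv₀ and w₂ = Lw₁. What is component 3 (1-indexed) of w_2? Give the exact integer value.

w1 = Lv₀ = (4, 6, 5)
w2 = Lw1 = (69, 59, 39)
The requested component of w2 is 39.

39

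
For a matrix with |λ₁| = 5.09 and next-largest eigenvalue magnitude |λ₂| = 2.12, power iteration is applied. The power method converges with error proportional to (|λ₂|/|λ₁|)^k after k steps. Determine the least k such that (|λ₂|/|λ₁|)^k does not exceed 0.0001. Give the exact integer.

11

|λ₂/λ₁| = 2.12/5.09 = 0.41650
Need k ≥ ln(0.0001) / ln(0.41650) = -9.2103 / -0.8759 ≈ 10.516
Smallest integer k satisfying the bound: 11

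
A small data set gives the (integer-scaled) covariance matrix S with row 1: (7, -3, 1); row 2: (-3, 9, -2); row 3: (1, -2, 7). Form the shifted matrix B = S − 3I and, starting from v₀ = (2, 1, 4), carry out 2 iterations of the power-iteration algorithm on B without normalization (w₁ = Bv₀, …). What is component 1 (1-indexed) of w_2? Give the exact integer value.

76

B = S − 3I has rows (4, -3, 1); (-3, 6, -2); (1, -2, 4)
w1 = Bv₀ = (4·2 + (-3)·1 + 1·4; (-3)·2 + 6·1 + (-2)·4; 1·2 + (-2)·1 + 4·4) = (9, -8, 16)
w2 = Bw1 = (4·9 + (-3)·(-8) + 1·16; (-3)·9 + 6·(-8) + (-2)·16; 1·9 + (-2)·(-8) + 4·16) = (76, -107, 89)
Requested component of w2: 76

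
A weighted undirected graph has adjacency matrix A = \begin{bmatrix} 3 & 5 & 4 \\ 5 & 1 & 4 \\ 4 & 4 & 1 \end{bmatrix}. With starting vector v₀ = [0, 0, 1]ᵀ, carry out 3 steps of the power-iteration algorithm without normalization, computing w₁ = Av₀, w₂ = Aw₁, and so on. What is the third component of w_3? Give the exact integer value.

w1 = Av₀ = (3·0 + 5·0 + 4·1; 5·0 + 1·0 + 4·1; 4·0 + 4·0 + 1·1) = (4, 4, 1)
w2 = Aw1 = (3·4 + 5·4 + 4·1; 5·4 + 1·4 + 4·1; 4·4 + 4·4 + 1·1) = (36, 28, 33)
w3 = Aw2 = (380, 340, 289)
The requested component of w3 is 289.

289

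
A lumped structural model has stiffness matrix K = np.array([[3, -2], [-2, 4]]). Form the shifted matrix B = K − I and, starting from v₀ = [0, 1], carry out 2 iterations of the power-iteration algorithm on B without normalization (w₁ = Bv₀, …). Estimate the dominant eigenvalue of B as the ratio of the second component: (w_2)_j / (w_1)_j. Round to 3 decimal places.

μ ≈ 4.333

B = K − I has rows (2, -2); (-2, 3)
w1 = Bv₀ = (-2, 3)
w2 = Bw1 = (-10, 13)
Ratio: 13/3 = 4.333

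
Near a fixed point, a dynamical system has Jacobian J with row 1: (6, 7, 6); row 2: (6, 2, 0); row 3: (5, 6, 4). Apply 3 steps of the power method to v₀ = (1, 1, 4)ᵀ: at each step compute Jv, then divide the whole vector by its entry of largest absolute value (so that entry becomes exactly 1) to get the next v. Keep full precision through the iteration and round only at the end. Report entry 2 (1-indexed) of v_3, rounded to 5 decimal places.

Jv0 = (37.000000, 8.000000, 27.000000); divide by 37.000000 → v1 = (1.000000, 0.216216, 0.729730)
Jv1 = (11.891892, 6.432432, 9.216216); divide by 11.891892 → v2 = (1.000000, 0.540909, 0.775000)
Jv2 = (14.436364, 7.081818, 11.345455); divide by 14.436364 → v3 = (1.000000, 0.490554, 0.785894)
Requested entry of v3: 3116/6352 = 0.49055

0.49055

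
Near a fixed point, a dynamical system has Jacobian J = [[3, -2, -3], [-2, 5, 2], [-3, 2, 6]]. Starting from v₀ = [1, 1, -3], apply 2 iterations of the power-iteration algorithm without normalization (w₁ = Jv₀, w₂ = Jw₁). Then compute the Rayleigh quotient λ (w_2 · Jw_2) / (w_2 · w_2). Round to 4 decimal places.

w1 = Jv₀ = (10, -3, -19)
w2 = Jw1 = (93, -73, -150)
Jw2 = (875, -851, -1325)
w2·Jw2 = 93·875 + (-73)·(-851) + (-150)·(-1325) = 342248; w2·w2 = 93·93 + (-73)·(-73) + (-150)·(-150) = 36478
λ ≈ 342248/36478 = 9.3823

λ ≈ 9.3823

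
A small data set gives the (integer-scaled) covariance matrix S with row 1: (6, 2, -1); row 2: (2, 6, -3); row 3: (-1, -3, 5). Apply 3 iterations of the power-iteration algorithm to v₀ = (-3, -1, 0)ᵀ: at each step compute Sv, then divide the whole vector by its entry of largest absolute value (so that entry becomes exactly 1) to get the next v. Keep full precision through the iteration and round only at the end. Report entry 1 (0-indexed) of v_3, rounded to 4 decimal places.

1.0000

Sv0 = (-20.00000, -12.00000, 6.00000); divide by -20.00000 → v1 = (1.00000, 0.60000, -0.30000)
Sv1 = (7.50000, 6.50000, -4.30000); divide by 7.50000 → v2 = (1.00000, 0.86667, -0.57333)
Sv2 = (8.30667, 8.92000, -6.46667); divide by 8.92000 → v3 = (0.93124, 1.00000, -0.72496)
Requested entry of v3: -1338/-1338 = 1.0000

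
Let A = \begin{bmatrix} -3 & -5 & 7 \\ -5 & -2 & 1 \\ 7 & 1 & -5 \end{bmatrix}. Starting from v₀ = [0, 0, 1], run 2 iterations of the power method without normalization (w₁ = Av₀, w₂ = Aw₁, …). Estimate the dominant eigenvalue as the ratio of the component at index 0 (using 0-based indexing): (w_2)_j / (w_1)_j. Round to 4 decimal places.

w1 = Av₀ = ((-3)·0 + (-5)·0 + 7·1; (-5)·0 + (-2)·0 + 1·1; 7·0 + 1·0 + (-5)·1) = (7, 1, -5)
w2 = Aw1 = ((-3)·7 + (-5)·1 + 7·(-5); (-5)·7 + (-2)·1 + 1·(-5); 7·7 + 1·1 + (-5)·(-5)) = (-61, -42, 75)
Ratio at component: -61 / 7 = -8.7143

λ ≈ -8.7143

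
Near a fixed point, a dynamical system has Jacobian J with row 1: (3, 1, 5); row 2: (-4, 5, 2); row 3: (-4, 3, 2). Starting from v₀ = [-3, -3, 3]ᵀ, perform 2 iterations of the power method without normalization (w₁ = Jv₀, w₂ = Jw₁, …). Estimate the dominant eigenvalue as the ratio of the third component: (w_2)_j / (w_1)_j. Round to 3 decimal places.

w1 = Jv₀ = (3·(-3) + 1·(-3) + 5·3; (-4)·(-3) + 5·(-3) + 2·3; (-4)·(-3) + 3·(-3) + 2·3) = (3, 3, 9)
w2 = Jw1 = (3·3 + 1·3 + 5·9; (-4)·3 + 5·3 + 2·9; (-4)·3 + 3·3 + 2·9) = (57, 21, 15)
Ratio at component: 15 / 9 = 1.667

1.667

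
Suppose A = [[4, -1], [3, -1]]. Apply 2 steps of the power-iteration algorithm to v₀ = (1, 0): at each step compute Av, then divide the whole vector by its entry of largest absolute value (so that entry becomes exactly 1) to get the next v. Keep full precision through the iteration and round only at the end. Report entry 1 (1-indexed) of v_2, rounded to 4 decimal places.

Av0 = (4.00000, 3.00000); divide by 4.00000 → v1 = (1.00000, 0.75000)
Av1 = (3.25000, 2.25000); divide by 3.25000 → v2 = (1.00000, 0.69231)
Requested entry of v2: 13/13 = 1.0000

1.0000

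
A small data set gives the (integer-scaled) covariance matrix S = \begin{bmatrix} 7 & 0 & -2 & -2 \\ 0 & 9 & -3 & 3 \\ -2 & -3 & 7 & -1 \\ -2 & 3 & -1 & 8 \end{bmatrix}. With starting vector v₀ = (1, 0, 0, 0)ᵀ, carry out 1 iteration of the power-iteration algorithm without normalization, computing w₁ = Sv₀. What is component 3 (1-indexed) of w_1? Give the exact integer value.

w1 = Sv₀ = (7, 0, -2, -2)
The requested component of w1 is -2.

-2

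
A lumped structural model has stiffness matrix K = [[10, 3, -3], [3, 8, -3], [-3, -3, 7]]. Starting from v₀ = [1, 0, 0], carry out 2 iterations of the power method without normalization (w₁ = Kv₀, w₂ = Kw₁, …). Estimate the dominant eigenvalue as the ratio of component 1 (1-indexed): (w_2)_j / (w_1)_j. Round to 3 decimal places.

w1 = Kv₀ = (10·1 + 3·0 + (-3)·0; 3·1 + 8·0 + (-3)·0; (-3)·1 + (-3)·0 + 7·0) = (10, 3, -3)
w2 = Kw1 = (10·10 + 3·3 + (-3)·(-3); 3·10 + 8·3 + (-3)·(-3); (-3)·10 + (-3)·3 + 7·(-3)) = (118, 63, -60)
Ratio at component: 118 / 10 = 11.800

11.800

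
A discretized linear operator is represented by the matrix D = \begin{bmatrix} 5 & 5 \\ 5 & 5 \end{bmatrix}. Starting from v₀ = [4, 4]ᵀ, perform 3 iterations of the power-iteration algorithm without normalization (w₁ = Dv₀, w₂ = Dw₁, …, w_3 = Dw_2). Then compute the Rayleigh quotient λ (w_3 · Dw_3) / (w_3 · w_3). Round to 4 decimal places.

λ ≈ 10.0000

w1 = Dv₀ = (5·4 + 5·4; 5·4 + 5·4) = (40, 40)
w2 = Dw1 = (5·40 + 5·40; 5·40 + 5·40) = (400, 400)
w3 = Dw2 = (4000, 4000)
Dw3 = (40000, 40000)
w3·Dw3 = 4000·40000 + 4000·40000 = 320000000; w3·w3 = 4000·4000 + 4000·4000 = 32000000
λ ≈ 320000000/32000000 = 10.0000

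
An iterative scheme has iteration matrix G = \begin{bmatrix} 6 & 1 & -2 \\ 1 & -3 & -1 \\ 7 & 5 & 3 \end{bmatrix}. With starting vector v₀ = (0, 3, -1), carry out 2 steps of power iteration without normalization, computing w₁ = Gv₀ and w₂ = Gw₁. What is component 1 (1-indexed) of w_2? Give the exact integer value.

w1 = Gv₀ = (6·0 + 1·3 + (-2)·(-1); 1·0 + (-3)·3 + (-1)·(-1); 7·0 + 5·3 + 3·(-1)) = (5, -8, 12)
w2 = Gw1 = (6·5 + 1·(-8) + (-2)·12; 1·5 + (-3)·(-8) + (-1)·12; 7·5 + 5·(-8) + 3·12) = (-2, 17, 31)
The requested component of w2 is -2.

-2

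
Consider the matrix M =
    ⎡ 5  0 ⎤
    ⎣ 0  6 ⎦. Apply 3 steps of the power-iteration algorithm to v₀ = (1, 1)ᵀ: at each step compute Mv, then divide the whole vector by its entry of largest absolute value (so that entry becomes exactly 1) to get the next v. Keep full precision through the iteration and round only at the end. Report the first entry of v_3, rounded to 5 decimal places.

Mv0 = (5.000000, 6.000000); divide by 6.000000 → v1 = (0.833333, 1.000000)
Mv1 = (4.166667, 6.000000); divide by 6.000000 → v2 = (0.694444, 1.000000)
Mv2 = (3.472222, 6.000000); divide by 6.000000 → v3 = (0.578704, 1.000000)
Requested entry of v3: 125/216 = 0.57870

0.57870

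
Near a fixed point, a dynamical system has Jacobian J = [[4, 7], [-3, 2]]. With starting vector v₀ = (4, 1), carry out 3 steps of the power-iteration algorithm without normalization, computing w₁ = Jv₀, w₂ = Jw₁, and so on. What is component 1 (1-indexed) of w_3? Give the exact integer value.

w1 = Jv₀ = (23, -10)
w2 = Jw1 = (22, -89)
w3 = Jw2 = (-535, -244)
The requested component of w3 is -535.

-535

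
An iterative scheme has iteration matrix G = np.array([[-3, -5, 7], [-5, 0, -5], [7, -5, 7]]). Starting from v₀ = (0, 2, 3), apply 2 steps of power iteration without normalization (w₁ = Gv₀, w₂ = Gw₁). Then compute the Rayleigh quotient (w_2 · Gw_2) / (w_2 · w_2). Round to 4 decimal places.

w1 = Gv₀ = ((-3)·0 + (-5)·2 + 7·3; (-5)·0 + 0·2 + (-5)·3; 7·0 + (-5)·2 + 7·3) = (11, -15, 11)
w2 = Gw1 = ((-3)·11 + (-5)·(-15) + 7·11; (-5)·11 + 0·(-15) + (-5)·11; 7·11 + (-5)·(-15) + 7·11) = (119, -110, 229)
Gw2 = (1796, -1740, 2986)
w2·Gw2 = 119·1796 + (-110)·(-1740) + 229·2986 = 1088918; w2·w2 = 119·119 + (-110)·(-110) + 229·229 = 78702
λ ≈ 1088918/78702 = 13.8360

13.8360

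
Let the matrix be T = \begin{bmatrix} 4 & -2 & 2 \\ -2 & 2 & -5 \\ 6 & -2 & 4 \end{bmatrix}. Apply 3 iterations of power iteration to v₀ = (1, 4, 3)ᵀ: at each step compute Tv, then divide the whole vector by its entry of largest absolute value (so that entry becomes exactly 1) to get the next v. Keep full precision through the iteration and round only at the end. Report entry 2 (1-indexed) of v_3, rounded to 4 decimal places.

-0.8371

Tv0 = (2.00000, -9.00000, 10.00000); divide by 10.00000 → v1 = (0.20000, -0.90000, 1.00000)
Tv1 = (4.60000, -7.20000, 7.00000); divide by -7.20000 → v2 = (-0.63889, 1.00000, -0.97222)
Tv2 = (-6.50000, 8.13889, -9.72222); divide by -9.72222 → v3 = (0.66857, -0.83714, 1.00000)
Requested entry of v3: -586/700 = -0.8371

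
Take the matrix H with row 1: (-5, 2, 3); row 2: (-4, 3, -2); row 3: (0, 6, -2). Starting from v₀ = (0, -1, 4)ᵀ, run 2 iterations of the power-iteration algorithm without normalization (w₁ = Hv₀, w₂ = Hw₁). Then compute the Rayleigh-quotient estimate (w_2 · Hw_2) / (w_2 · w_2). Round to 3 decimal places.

-3.171

w1 = Hv₀ = (10, -11, -14)
w2 = Hw1 = (-114, -45, -38)
Hw2 = (366, 397, -194)
w2·Hw2 = (-114)·366 + (-45)·397 + (-38)·(-194) = -52217; w2·w2 = (-114)·(-114) + (-45)·(-45) + (-38)·(-38) = 16465
λ ≈ -52217/16465 = -3.171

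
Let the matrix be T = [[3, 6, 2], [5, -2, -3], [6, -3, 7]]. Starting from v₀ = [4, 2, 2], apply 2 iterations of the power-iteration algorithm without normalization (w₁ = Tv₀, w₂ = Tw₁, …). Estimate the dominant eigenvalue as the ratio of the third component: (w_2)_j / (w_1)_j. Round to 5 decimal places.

λ ≈ 11.31250

w1 = Tv₀ = (3·4 + 6·2 + 2·2; 5·4 + (-2)·2 + (-3)·2; 6·4 + (-3)·2 + 7·2) = (28, 10, 32)
w2 = Tw1 = (3·28 + 6·10 + 2·32; 5·28 + (-2)·10 + (-3)·32; 6·28 + (-3)·10 + 7·32) = (208, 24, 362)
Ratio at component: 362 / 32 = 11.31250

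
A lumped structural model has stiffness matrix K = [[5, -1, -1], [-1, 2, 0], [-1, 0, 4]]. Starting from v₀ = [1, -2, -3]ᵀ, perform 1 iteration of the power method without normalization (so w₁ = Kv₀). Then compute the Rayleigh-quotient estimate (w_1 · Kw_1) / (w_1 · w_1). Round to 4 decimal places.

w1 = Kv₀ = (5·1 + (-1)·(-2) + (-1)·(-3); (-1)·1 + 2·(-2) + 0·(-3); (-1)·1 + 0·(-2) + 4·(-3)) = (10, -5, -13)
Kw1 = (68, -20, -62)
w1·Kw1 = 10·68 + (-5)·(-20) + (-13)·(-62) = 1586; w1·w1 = 10·10 + (-5)·(-5) + (-13)·(-13) = 294
λ ≈ 1586/294 = 5.3946

λ ≈ 5.3946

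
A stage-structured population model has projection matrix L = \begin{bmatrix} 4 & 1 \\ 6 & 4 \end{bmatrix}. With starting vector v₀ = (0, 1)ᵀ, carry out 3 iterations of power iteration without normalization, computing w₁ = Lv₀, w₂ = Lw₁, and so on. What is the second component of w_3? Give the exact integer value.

w1 = Lv₀ = (4·0 + 1·1; 6·0 + 4·1) = (1, 4)
w2 = Lw1 = (4·1 + 1·4; 6·1 + 4·4) = (8, 22)
w3 = Lw2 = (54, 136)
The requested component of w3 is 136.

136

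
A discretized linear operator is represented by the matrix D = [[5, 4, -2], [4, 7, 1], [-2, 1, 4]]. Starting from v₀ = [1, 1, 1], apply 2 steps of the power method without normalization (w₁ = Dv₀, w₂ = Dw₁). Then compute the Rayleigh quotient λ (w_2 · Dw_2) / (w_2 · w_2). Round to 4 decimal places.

10.0073

w1 = Dv₀ = (7, 12, 3)
w2 = Dw1 = (77, 115, 10)
Dw2 = (825, 1123, 1)
w2·Dw2 = 77·825 + 115·1123 + 10·1 = 192680; w2·w2 = 77·77 + 115·115 + 10·10 = 19254
λ ≈ 192680/19254 = 10.0073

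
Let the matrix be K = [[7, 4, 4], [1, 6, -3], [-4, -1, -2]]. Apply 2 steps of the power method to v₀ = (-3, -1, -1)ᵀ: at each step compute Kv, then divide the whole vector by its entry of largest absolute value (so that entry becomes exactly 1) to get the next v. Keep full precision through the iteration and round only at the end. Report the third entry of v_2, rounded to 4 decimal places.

-0.5509

Kv0 = (-29.00000, -6.00000, 15.00000); divide by -29.00000 → v1 = (1.00000, 0.20690, -0.51724)
Kv1 = (5.75862, 3.79310, -3.17241); divide by 5.75862 → v2 = (1.00000, 0.65868, -0.55090)
Requested entry of v2: 92/-167 = -0.5509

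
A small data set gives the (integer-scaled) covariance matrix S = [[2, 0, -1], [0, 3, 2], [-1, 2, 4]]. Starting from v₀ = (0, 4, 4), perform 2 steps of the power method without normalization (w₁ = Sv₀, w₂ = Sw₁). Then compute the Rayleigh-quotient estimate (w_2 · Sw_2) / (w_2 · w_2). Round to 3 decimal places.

λ ≈ 5.726

w1 = Sv₀ = (2·0 + 0·4 + (-1)·4; 0·0 + 3·4 + 2·4; (-1)·0 + 2·4 + 4·4) = (-4, 20, 24)
w2 = Sw1 = (2·(-4) + 0·20 + (-1)·24; 0·(-4) + 3·20 + 2·24; (-1)·(-4) + 2·20 + 4·24) = (-32, 108, 140)
Sw2 = (-204, 604, 808)
w2·Sw2 = (-32)·(-204) + 108·604 + 140·808 = 184880; w2·w2 = (-32)·(-32) + 108·108 + 140·140 = 32288
λ ≈ 184880/32288 = 5.726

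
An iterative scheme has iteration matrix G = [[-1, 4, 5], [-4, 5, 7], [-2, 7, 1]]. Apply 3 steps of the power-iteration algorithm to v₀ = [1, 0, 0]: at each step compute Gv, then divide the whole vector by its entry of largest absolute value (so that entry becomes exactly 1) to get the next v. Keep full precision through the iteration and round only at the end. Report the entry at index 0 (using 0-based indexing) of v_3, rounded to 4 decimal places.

0.9553

Gv0 = (-1.00000, -4.00000, -2.00000); divide by -4.00000 → v1 = (0.25000, 1.00000, 0.50000)
Gv1 = (6.25000, 7.50000, 7.00000); divide by 7.50000 → v2 = (0.83333, 1.00000, 0.93333)
Gv2 = (7.83333, 8.20000, 6.26667); divide by 8.20000 → v3 = (0.95528, 1.00000, 0.76423)
Requested entry of v3: -235/-246 = 0.9553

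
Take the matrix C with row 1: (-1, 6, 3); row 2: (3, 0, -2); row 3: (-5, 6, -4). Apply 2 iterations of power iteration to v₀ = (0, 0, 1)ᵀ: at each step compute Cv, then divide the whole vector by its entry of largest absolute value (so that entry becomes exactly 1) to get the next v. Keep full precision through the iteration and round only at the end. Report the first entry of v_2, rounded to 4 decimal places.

1.0000

Cv0 = (3.00000, -2.00000, -4.00000); divide by -4.00000 → v1 = (-0.75000, 0.50000, 1.00000)
Cv1 = (6.75000, -4.25000, 2.75000); divide by 6.75000 → v2 = (1.00000, -0.62963, 0.40741)
Requested entry of v2: -27/-27 = 1.0000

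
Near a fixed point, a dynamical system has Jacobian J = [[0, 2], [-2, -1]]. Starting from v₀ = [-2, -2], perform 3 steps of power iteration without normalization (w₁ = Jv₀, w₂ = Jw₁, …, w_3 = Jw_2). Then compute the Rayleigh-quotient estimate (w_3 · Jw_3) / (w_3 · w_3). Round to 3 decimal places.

-0.977

w1 = Jv₀ = (-4, 6)
w2 = Jw1 = (12, 2)
w3 = Jw2 = (4, -26)
Jw3 = (-52, 18)
w3·Jw3 = 4·(-52) + (-26)·18 = -676; w3·w3 = 4·4 + (-26)·(-26) = 692
λ ≈ -676/692 = -0.977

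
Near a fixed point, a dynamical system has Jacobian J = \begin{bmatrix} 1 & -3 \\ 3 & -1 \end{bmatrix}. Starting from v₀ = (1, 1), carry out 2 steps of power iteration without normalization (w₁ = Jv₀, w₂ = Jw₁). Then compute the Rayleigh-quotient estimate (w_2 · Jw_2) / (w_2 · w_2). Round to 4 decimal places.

λ ≈ 0.0000

w1 = Jv₀ = (1·1 + (-3)·1; 3·1 + (-1)·1) = (-2, 2)
w2 = Jw1 = (1·(-2) + (-3)·2; 3·(-2) + (-1)·2) = (-8, -8)
Jw2 = (16, -16)
w2·Jw2 = (-8)·16 + (-8)·(-16) = 0; w2·w2 = (-8)·(-8) + (-8)·(-8) = 128
λ ≈ 0/128 = 0.0000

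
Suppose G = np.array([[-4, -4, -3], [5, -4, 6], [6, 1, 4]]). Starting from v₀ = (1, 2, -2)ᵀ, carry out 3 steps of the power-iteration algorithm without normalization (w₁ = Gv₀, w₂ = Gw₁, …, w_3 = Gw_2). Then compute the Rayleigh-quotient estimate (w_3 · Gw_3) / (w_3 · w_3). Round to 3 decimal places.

w1 = Gv₀ = (-6, -15, 0)
w2 = Gw1 = (84, 30, -51)
w3 = Gw2 = (-303, -6, 330)
Gw3 = (246, 489, -504)
w3·Gw3 = (-303)·246 + (-6)·489 + 330·(-504) = -243792; w3·w3 = (-303)·(-303) + (-6)·(-6) + 330·330 = 200745
λ ≈ -243792/200745 = -1.214

-1.214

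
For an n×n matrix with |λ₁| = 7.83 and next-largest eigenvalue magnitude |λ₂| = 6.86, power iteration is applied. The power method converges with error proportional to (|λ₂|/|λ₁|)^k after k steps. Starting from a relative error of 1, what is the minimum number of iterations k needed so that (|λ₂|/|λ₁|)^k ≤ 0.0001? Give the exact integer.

|λ₂/λ₁| = 6.86/7.83 = 0.87612
Need k ≥ ln(0.0001) / ln(0.87612) = -9.2103 / -0.1323 ≈ 69.641
Smallest integer k satisfying the bound: 70

70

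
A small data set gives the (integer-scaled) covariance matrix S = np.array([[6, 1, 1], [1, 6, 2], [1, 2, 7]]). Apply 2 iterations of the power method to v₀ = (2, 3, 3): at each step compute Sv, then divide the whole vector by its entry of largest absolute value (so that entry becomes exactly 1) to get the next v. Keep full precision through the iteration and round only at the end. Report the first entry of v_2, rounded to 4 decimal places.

0.5971

Sv0 = (18.00000, 26.00000, 29.00000); divide by 29.00000 → v1 = (0.62069, 0.89655, 1.00000)
Sv1 = (5.62069, 8.00000, 9.41379); divide by 9.41379 → v2 = (0.59707, 0.84982, 1.00000)
Requested entry of v2: 163/273 = 0.5971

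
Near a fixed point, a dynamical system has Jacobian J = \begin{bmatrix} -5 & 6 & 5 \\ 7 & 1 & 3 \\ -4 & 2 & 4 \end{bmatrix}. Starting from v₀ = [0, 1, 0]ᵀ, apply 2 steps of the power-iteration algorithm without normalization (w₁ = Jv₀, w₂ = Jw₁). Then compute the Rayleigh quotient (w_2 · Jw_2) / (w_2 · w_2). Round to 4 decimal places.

-3.5614

w1 = Jv₀ = (6, 1, 2)
w2 = Jw1 = (-14, 49, -14)
Jw2 = (294, -91, 98)
w2·Jw2 = (-14)·294 + 49·(-91) + (-14)·98 = -9947; w2·w2 = (-14)·(-14) + 49·49 + (-14)·(-14) = 2793
λ ≈ -9947/2793 = -3.5614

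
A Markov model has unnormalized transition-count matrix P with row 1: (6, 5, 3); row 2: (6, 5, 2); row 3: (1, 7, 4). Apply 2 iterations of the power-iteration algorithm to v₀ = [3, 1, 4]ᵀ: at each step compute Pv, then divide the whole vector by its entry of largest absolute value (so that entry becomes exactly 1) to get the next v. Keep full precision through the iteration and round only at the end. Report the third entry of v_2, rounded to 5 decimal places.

Pv0 = (35.000000, 31.000000, 26.000000); divide by 35.000000 → v1 = (1.000000, 0.885714, 0.742857)
Pv1 = (12.657143, 11.914286, 10.171429); divide by 12.657143 → v2 = (1.000000, 0.941309, 0.803612)
Requested entry of v2: 356/443 = 0.80361

0.80361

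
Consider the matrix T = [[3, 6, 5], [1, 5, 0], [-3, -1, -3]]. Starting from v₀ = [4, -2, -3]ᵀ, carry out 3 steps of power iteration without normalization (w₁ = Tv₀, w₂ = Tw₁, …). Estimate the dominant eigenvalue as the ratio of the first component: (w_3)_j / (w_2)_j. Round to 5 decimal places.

w1 = Tv₀ = (3·4 + 6·(-2) + 5·(-3); 1·4 + 5·(-2) + 0·(-3); (-3)·4 + (-1)·(-2) + (-3)·(-3)) = (-15, -6, -1)
w2 = Tw1 = (3·(-15) + 6·(-6) + 5·(-1); 1·(-15) + 5·(-6) + 0·(-1); (-3)·(-15) + (-1)·(-6) + (-3)·(-1)) = (-86, -45, 54)
w3 = Tw2 = (-258, -311, 141)
Ratio at component: -258 / -86 = 3.00000

3.00000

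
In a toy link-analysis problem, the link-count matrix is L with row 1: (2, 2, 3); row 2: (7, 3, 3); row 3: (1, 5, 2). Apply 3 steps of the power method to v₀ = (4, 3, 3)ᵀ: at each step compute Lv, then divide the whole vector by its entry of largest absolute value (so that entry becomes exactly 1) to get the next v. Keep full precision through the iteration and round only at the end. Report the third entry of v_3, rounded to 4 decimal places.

Lv0 = (23.00000, 46.00000, 25.00000); divide by 46.00000 → v1 = (0.50000, 1.00000, 0.54348)
Lv1 = (4.63043, 8.13043, 6.58696); divide by 8.13043 → v2 = (0.56952, 1.00000, 0.81016)
Lv2 = (5.56952, 9.41711, 7.18984); divide by 9.41711 → v3 = (0.59143, 1.00000, 0.76349)
Requested entry of v3: 2689/3522 = 0.7635

0.7635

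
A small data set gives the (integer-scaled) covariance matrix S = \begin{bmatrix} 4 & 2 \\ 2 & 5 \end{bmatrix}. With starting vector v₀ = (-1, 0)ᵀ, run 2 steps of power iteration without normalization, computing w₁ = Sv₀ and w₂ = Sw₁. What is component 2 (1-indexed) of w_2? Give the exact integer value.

w1 = Sv₀ = (-4, -2)
w2 = Sw1 = (-20, -18)
The requested component of w2 is -18.

-18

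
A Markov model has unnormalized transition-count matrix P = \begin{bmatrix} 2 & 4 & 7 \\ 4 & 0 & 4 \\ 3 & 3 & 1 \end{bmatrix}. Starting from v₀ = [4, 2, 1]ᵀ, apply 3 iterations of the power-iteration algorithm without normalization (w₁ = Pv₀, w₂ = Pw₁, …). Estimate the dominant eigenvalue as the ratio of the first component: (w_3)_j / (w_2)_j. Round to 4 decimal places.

8.5946

w1 = Pv₀ = (23, 20, 19)
w2 = Pw1 = (259, 168, 148)
w3 = Pw2 = (2226, 1628, 1429)
Ratio at component: 2226 / 259 = 8.5946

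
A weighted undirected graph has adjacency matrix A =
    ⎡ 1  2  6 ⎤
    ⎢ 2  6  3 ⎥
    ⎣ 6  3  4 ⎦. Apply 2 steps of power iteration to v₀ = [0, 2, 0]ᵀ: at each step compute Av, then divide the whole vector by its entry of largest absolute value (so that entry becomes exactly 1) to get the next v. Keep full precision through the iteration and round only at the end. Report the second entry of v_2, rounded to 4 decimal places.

Av0 = (4.00000, 12.00000, 6.00000); divide by 12.00000 → v1 = (0.33333, 1.00000, 0.50000)
Av1 = (5.33333, 8.16667, 7.00000); divide by 8.16667 → v2 = (0.65306, 1.00000, 0.85714)
Requested entry of v2: 98/98 = 1.0000

1.0000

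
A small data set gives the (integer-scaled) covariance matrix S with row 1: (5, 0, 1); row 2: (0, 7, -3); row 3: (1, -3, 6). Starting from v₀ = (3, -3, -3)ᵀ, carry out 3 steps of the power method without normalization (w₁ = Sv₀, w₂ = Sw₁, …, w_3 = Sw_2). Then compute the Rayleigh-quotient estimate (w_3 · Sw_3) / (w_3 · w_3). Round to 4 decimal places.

9.0504

w1 = Sv₀ = (5·3 + 0·(-3) + 1·(-3); 0·3 + 7·(-3) + (-3)·(-3); 1·3 + (-3)·(-3) + 6·(-3)) = (12, -12, -6)
w2 = Sw1 = (5·12 + 0·(-12) + 1·(-6); 0·12 + 7·(-12) + (-3)·(-6); 1·12 + (-3)·(-12) + 6·(-6)) = (54, -66, 12)
w3 = Sw2 = (282, -498, 324)
Sw3 = (1734, -4458, 3720)
w3·Sw3 = 282·1734 + (-498)·(-4458) + 324·3720 = 3914352; w3·w3 = 282·282 + (-498)·(-498) + 324·324 = 432504
λ ≈ 3914352/432504 = 9.0504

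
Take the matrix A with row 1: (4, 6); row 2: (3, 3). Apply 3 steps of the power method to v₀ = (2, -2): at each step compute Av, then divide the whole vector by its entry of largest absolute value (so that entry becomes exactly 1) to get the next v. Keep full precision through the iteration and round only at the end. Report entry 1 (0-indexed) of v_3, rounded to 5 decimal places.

Av0 = (-4.000000, 0.000000); divide by -4.000000 → v1 = (1.000000, 0.000000)
Av1 = (4.000000, 3.000000); divide by 4.000000 → v2 = (1.000000, 0.750000)
Av2 = (8.500000, 5.250000); divide by 8.500000 → v3 = (1.000000, 0.617647)
Requested entry of v3: -84/-136 = 0.61765

0.61765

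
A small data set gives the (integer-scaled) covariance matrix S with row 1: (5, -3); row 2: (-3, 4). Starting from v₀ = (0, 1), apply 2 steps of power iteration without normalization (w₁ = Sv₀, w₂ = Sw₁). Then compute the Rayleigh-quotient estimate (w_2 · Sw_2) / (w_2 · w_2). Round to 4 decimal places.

w1 = Sv₀ = (5·0 + (-3)·1; (-3)·0 + 4·1) = (-3, 4)
w2 = Sw1 = (5·(-3) + (-3)·4; (-3)·(-3) + 4·4) = (-27, 25)
Sw2 = (-210, 181)
w2·Sw2 = (-27)·(-210) + 25·181 = 10195; w2·w2 = (-27)·(-27) + 25·25 = 1354
λ ≈ 10195/1354 = 7.5295

7.5295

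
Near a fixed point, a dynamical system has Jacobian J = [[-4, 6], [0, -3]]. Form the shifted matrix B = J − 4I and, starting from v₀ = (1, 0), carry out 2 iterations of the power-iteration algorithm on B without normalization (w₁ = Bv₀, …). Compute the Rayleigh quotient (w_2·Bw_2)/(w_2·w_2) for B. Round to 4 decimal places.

B = J − 4I has rows (-8, 6); (0, -7)
w1 = Bv₀ = ((-8)·1 + 6·0; 0·1 + (-7)·0) = (-8, 0)
w2 = Bw1 = ((-8)·(-8) + 6·0; 0·(-8) + (-7)·0) = (64, 0)
Bw2 = (-512, 0)
w2·Bw2 = -32768; w2·w2 = 4096; μ ≈ -32768/4096 = -8.0000

-8.0000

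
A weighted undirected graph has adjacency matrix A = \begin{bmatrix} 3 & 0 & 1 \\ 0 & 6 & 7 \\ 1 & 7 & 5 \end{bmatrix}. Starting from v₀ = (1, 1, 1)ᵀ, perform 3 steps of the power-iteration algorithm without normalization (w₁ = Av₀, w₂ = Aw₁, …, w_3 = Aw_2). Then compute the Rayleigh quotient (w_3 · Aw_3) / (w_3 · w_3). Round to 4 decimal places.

12.5658

w1 = Av₀ = (3·1 + 0·1 + 1·1; 0·1 + 6·1 + 7·1; 1·1 + 7·1 + 5·1) = (4, 13, 13)
w2 = Aw1 = (3·4 + 0·13 + 1·13; 0·4 + 6·13 + 7·13; 1·4 + 7·13 + 5·13) = (25, 169, 160)
w3 = Aw2 = (235, 2134, 2008)
Aw3 = (2713, 26860, 25213)
w3·Aw3 = 235·2713 + 2134·26860 + 2008·25213 = 108584499; w3·w3 = 235·235 + 2134·2134 + 2008·2008 = 8641245
λ ≈ 108584499/8641245 = 12.5658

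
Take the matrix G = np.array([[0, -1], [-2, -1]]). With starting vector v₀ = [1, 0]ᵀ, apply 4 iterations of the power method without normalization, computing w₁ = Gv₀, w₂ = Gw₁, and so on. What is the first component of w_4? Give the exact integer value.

w1 = Gv₀ = (0, -2)
w2 = Gw1 = (2, 2)
w3 = Gw2 = (-2, -6)
w4 = Gw3 = (6, 10)
The requested component of w4 is 6.

6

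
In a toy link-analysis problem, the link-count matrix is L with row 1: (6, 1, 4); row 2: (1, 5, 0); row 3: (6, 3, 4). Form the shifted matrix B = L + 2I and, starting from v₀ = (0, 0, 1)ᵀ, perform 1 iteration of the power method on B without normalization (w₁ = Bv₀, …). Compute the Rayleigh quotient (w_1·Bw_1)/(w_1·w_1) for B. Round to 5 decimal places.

μ ≈ 11.23077

B = L + 2I has rows (8, 1, 4); (1, 7, 0); (6, 3, 6)
w1 = Bv₀ = (8·0 + 1·0 + 4·1; 1·0 + 7·0 + 0·1; 6·0 + 3·0 + 6·1) = (4, 0, 6)
Bw1 = (56, 4, 60)
w1·Bw1 = 584; w1·w1 = 52; μ ≈ 584/52 = 11.23077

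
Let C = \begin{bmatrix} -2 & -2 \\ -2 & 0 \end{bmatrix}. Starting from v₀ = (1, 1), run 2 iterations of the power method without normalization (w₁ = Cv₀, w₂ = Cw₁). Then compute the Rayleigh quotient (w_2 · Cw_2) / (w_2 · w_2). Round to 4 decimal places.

w1 = Cv₀ = (-4, -2)
w2 = Cw1 = (12, 8)
Cw2 = (-40, -24)
w2·Cw2 = 12·(-40) + 8·(-24) = -672; w2·w2 = 12·12 + 8·8 = 208
λ ≈ -672/208 = -3.2308

λ ≈ -3.2308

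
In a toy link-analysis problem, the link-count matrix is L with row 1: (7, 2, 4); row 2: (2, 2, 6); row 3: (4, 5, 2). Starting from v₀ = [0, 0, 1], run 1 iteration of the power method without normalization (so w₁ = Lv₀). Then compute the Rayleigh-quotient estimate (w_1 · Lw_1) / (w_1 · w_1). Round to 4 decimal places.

w1 = Lv₀ = (7·0 + 2·0 + 4·1; 2·0 + 2·0 + 6·1; 4·0 + 5·0 + 2·1) = (4, 6, 2)
Lw1 = (48, 32, 50)
w1·Lw1 = 4·48 + 6·32 + 2·50 = 484; w1·w1 = 4·4 + 6·6 + 2·2 = 56
λ ≈ 484/56 = 8.6429

8.6429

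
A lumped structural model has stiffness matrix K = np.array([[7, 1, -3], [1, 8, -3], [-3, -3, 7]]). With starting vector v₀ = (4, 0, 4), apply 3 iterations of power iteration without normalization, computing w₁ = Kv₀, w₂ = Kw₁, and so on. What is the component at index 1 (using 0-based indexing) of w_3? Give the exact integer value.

-976

w1 = Kv₀ = (7·4 + 1·0 + (-3)·4; 1·4 + 8·0 + (-3)·4; (-3)·4 + (-3)·0 + 7·4) = (16, -8, 16)
w2 = Kw1 = (7·16 + 1·(-8) + (-3)·16; 1·16 + 8·(-8) + (-3)·16; (-3)·16 + (-3)·(-8) + 7·16) = (56, -96, 88)
w3 = Kw2 = (32, -976, 736)
The requested component of w3 is -976.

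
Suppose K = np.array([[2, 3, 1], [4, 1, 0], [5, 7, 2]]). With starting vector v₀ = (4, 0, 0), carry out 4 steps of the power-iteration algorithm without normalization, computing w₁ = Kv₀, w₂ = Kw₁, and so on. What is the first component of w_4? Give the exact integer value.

w1 = Kv₀ = (2·4 + 3·0 + 1·0; 4·4 + 1·0 + 0·0; 5·4 + 7·0 + 2·0) = (8, 16, 20)
w2 = Kw1 = (2·8 + 3·16 + 1·20; 4·8 + 1·16 + 0·20; 5·8 + 7·16 + 2·20) = (84, 48, 192)
w3 = Kw2 = (504, 384, 1140)
w4 = Kw3 = (3300, 2400, 7488)
The requested component of w4 is 3300.

3300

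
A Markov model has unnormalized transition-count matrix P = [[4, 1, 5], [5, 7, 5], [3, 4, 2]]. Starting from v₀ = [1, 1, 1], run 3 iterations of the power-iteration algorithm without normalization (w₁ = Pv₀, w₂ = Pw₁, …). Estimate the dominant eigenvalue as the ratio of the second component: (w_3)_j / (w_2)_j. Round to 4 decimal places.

λ ≈ 12.0935

w1 = Pv₀ = (4·1 + 1·1 + 5·1; 5·1 + 7·1 + 5·1; 3·1 + 4·1 + 2·1) = (10, 17, 9)
w2 = Pw1 = (4·10 + 1·17 + 5·9; 5·10 + 7·17 + 5·9; 3·10 + 4·17 + 2·9) = (102, 214, 116)
w3 = Pw2 = (1202, 2588, 1394)
Ratio at component: 2588 / 214 = 12.0935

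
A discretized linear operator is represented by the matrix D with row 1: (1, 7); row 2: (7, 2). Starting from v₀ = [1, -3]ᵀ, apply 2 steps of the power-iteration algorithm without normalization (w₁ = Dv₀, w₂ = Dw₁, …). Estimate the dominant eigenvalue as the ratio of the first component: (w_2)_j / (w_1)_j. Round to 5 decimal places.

λ ≈ 0.65000

w1 = Dv₀ = (1·1 + 7·(-3); 7·1 + 2·(-3)) = (-20, 1)
w2 = Dw1 = (1·(-20) + 7·1; 7·(-20) + 2·1) = (-13, -138)
Ratio at component: -13 / -20 = 0.65000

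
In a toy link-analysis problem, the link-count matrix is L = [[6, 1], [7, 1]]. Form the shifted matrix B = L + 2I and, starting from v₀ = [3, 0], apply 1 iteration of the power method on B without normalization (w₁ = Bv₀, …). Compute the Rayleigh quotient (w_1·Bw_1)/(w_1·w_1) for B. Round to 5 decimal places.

B = L + 2I has rows (8, 1); (7, 3)
w1 = Bv₀ = (8·3 + 1·0; 7·3 + 3·0) = (24, 21)
Bw1 = (213, 231)
w1·Bw1 = 9963; w1·w1 = 1017; μ ≈ 9963/1017 = 9.79646

μ ≈ 9.79646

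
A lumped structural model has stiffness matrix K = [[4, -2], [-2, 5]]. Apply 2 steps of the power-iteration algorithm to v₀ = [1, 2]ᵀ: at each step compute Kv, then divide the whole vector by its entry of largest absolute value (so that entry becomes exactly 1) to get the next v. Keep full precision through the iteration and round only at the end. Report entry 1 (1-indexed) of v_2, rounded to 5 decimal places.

-0.40000

Kv0 = (0.000000, 8.000000); divide by 8.000000 → v1 = (0.000000, 1.000000)
Kv1 = (-2.000000, 5.000000); divide by 5.000000 → v2 = (-0.400000, 1.000000)
Requested entry of v2: -16/40 = -0.40000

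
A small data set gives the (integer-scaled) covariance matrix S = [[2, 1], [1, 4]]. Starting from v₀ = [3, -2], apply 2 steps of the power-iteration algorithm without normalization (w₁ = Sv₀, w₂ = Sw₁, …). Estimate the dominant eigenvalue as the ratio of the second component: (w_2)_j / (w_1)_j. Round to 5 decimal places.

w1 = Sv₀ = (2·3 + 1·(-2); 1·3 + 4·(-2)) = (4, -5)
w2 = Sw1 = (2·4 + 1·(-5); 1·4 + 4·(-5)) = (3, -16)
Ratio at component: -16 / -5 = 3.20000

3.20000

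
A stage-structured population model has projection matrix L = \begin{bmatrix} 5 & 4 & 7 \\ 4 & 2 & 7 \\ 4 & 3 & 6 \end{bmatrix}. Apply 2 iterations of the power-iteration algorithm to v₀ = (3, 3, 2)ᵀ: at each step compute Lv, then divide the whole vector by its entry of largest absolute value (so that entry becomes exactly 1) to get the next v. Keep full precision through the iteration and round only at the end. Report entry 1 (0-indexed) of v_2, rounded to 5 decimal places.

0.81383

Lv0 = (41.000000, 32.000000, 33.000000); divide by 41.000000 → v1 = (1.000000, 0.780488, 0.804878)
Lv1 = (13.756098, 11.195122, 11.170732); divide by 13.756098 → v2 = (1.000000, 0.813830, 0.812057)
Requested entry of v2: 459/564 = 0.81383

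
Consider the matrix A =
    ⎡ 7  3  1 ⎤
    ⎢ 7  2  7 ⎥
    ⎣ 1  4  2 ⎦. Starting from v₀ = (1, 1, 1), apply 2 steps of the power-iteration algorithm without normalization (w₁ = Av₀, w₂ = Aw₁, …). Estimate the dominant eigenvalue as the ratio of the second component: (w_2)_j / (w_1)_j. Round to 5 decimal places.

w1 = Av₀ = (7·1 + 3·1 + 1·1; 7·1 + 2·1 + 7·1; 1·1 + 4·1 + 2·1) = (11, 16, 7)
w2 = Aw1 = (7·11 + 3·16 + 1·7; 7·11 + 2·16 + 7·7; 1·11 + 4·16 + 2·7) = (132, 158, 89)
Ratio at component: 158 / 16 = 9.87500

9.87500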